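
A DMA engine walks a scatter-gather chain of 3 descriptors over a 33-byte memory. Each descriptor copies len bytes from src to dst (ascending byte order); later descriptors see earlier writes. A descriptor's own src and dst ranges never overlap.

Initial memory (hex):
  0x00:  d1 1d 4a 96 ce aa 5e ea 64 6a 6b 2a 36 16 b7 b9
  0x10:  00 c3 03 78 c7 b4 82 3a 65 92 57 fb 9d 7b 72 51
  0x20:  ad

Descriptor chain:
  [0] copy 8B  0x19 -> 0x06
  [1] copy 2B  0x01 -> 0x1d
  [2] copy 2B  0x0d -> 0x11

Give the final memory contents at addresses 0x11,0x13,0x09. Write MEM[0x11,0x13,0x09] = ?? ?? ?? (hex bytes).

MEM[0x11,0x13,0x09] = ad 78 9d

[0] 0x19->0x06 len=8 : 92 57 fb 9d 7b 72 51 ad
[1] 0x01->0x1d len=2 : 1d 4a
[2] 0x0d->0x11 len=2 : ad b7
query mem[0x11]=0xad, mem[0x13]=0x78, mem[0x09]=0x9d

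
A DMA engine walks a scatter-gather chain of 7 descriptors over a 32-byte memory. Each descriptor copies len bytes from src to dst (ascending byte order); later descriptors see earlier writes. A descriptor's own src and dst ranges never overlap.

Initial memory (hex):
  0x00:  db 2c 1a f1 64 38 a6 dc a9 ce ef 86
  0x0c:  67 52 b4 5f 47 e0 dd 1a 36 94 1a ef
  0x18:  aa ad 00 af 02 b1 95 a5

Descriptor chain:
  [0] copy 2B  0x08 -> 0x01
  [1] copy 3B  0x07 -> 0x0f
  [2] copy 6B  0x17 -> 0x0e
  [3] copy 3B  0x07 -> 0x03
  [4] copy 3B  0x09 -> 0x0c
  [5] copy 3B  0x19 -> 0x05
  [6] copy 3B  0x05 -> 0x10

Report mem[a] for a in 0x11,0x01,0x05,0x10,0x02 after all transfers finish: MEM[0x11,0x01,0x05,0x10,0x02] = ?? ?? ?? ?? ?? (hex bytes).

  after D0: wrote 2B at 0x01 = a9ce
  after D1: wrote 3B at 0x0f = dca9ce
  after D2: wrote 6B at 0x0e = efaaad00af02
  after D3: wrote 3B at 0x03 = dca9ce
  after D4: wrote 3B at 0x0c = ceef86
  after D5: wrote 3B at 0x05 = ad00af
  after D6: wrote 3B at 0x10 = ad00af
query mem[0x11]=0x00, mem[0x01]=0xa9, mem[0x05]=0xad, mem[0x10]=0xad, mem[0x02]=0xce

MEM[0x11,0x01,0x05,0x10,0x02] = 00 a9 ad ad ce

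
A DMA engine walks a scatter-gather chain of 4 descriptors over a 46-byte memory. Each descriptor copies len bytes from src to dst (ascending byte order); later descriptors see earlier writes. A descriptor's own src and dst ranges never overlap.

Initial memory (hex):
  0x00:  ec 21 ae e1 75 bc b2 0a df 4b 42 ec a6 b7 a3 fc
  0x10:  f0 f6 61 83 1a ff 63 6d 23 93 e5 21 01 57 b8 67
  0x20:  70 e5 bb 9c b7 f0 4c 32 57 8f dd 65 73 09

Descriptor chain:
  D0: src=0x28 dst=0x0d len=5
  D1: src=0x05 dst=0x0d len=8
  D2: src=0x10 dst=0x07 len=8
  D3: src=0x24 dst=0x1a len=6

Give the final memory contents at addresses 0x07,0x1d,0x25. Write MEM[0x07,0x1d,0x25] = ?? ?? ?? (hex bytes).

[0] 0x28->0x0d len=5 : 57 8f dd 65 73
[1] 0x05->0x0d len=8 : bc b2 0a df 4b 42 ec a6
[2] 0x10->0x07 len=8 : df 4b 42 ec a6 ff 63 6d
[3] 0x24->0x1a len=6 : b7 f0 4c 32 57 8f
query mem[0x07]=0xdf, mem[0x1d]=0x32, mem[0x25]=0xf0

MEM[0x07,0x1d,0x25] = df 32 f0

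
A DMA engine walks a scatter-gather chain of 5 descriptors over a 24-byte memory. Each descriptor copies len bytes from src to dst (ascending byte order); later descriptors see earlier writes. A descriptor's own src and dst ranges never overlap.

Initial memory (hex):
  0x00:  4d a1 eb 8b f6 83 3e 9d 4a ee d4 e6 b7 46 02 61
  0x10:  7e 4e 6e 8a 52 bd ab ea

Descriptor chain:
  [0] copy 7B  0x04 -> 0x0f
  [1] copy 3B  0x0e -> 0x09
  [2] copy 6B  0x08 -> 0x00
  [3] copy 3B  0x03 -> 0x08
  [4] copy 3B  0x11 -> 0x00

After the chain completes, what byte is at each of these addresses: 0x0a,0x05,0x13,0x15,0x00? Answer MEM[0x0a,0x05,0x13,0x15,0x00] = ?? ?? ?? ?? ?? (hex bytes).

D0: mem[0x0f..0x15] <- [f6 83 3e 9d 4a ee d4]
D1: mem[0x09..0x0b] <- [02 f6 83]
D2: mem[0x00..0x05] <- [4a 02 f6 83 b7 46]
D3: mem[0x08..0x0a] <- [83 b7 46]
D4: mem[0x00..0x02] <- [3e 9d 4a]
query mem[0x0a]=0x46, mem[0x05]=0x46, mem[0x13]=0x4a, mem[0x15]=0xd4, mem[0x00]=0x3e

MEM[0x0a,0x05,0x13,0x15,0x00] = 46 46 4a d4 3e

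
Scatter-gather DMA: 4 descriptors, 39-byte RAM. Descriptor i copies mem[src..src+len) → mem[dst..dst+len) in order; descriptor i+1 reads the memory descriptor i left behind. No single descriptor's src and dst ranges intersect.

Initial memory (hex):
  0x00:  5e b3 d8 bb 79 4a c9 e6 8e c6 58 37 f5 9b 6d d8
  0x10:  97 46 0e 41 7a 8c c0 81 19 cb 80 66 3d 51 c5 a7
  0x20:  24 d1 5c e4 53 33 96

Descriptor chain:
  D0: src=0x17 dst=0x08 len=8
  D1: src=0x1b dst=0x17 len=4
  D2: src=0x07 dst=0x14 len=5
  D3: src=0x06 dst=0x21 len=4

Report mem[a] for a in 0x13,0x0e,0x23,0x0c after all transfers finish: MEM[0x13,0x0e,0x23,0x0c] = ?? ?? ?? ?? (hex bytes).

MEM[0x13,0x0e,0x23,0x0c] = 41 51 81 66

#0 dst[0x08+8] := {0x81,0x19,0xcb,0x80,0x66,0x3d,0x51,0xc5}
#1 dst[0x17+4] := {0x66,0x3d,0x51,0xc5}
#2 dst[0x14+5] := {0xe6,0x81,0x19,0xcb,0x80}
#3 dst[0x21+4] := {0xc9,0xe6,0x81,0x19}
query mem[0x13]=0x41, mem[0x0e]=0x51, mem[0x23]=0x81, mem[0x0c]=0x66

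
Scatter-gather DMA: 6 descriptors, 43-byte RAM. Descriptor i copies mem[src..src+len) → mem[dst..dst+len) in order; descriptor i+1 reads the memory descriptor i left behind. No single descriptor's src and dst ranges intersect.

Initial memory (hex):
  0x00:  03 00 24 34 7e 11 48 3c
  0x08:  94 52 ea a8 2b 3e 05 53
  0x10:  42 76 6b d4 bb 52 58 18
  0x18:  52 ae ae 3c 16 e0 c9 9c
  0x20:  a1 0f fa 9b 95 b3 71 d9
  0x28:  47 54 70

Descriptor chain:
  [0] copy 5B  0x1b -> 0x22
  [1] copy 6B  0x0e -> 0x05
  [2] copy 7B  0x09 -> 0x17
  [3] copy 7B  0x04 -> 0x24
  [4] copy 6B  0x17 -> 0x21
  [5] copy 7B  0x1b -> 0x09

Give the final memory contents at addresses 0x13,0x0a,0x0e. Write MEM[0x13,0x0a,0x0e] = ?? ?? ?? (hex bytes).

  after D0: wrote 5B at 0x22 = 3c16e0c99c
  after D1: wrote 6B at 0x05 = 055342766bd4
  after D2: wrote 7B at 0x17 = 6bd4a82b3e0553
  after D3: wrote 7B at 0x24 = 7e055342766bd4
  after D4: wrote 6B at 0x21 = 6bd4a82b3e05
  after D5: wrote 7B at 0x09 = 3e0553c99ca16b
query mem[0x13]=0xd4, mem[0x0a]=0x05, mem[0x0e]=0xa1

MEM[0x13,0x0a,0x0e] = d4 05 a1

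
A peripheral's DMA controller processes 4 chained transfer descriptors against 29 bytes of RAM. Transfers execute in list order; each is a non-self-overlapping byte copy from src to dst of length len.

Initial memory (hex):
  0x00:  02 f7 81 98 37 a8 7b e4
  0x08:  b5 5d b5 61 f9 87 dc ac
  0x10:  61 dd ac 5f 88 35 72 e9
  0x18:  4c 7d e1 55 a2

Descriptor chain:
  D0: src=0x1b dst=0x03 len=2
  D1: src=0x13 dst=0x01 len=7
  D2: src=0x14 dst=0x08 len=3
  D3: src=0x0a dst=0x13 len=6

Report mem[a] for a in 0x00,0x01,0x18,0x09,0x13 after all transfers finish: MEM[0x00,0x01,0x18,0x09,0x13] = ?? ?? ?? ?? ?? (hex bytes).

  after D0: wrote 2B at 0x03 = 55a2
  after D1: wrote 7B at 0x01 = 5f883572e94c7d
  after D2: wrote 3B at 0x08 = 883572
  after D3: wrote 6B at 0x13 = 7261f987dcac
query mem[0x00]=0x02, mem[0x01]=0x5f, mem[0x18]=0xac, mem[0x09]=0x35, mem[0x13]=0x72

MEM[0x00,0x01,0x18,0x09,0x13] = 02 5f ac 35 72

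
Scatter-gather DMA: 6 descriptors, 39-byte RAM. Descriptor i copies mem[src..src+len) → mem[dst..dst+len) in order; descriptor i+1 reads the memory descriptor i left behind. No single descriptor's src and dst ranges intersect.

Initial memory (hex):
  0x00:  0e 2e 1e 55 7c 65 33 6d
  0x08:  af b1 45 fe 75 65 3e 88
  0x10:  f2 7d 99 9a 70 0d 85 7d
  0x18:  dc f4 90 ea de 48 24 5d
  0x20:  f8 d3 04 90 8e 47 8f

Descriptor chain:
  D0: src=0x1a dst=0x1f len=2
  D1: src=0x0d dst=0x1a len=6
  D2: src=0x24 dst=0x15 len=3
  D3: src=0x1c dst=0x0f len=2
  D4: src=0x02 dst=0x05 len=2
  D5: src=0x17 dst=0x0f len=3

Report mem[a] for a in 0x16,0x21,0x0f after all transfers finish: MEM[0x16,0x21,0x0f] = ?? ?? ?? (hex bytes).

MEM[0x16,0x21,0x0f] = 47 d3 8f

D0: mem[0x1f..0x20] <- [90 ea]
D1: mem[0x1a..0x1f] <- [65 3e 88 f2 7d 99]
D2: mem[0x15..0x17] <- [8e 47 8f]
D3: mem[0x0f..0x10] <- [88 f2]
D4: mem[0x05..0x06] <- [1e 55]
D5: mem[0x0f..0x11] <- [8f dc f4]
query mem[0x16]=0x47, mem[0x21]=0xd3, mem[0x0f]=0x8f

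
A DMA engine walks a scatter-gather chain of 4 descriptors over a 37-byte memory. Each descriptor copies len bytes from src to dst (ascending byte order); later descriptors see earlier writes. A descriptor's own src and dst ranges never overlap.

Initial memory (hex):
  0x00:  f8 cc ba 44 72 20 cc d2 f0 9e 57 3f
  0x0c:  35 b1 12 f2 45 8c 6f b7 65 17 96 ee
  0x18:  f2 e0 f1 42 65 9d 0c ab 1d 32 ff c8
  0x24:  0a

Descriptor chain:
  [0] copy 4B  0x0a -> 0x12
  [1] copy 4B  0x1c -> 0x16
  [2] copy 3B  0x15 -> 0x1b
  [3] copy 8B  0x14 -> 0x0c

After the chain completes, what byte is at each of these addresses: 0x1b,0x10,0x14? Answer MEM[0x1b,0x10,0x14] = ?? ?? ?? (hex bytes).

MEM[0x1b,0x10,0x14] = b1 0c 35

[0] 0x0a->0x12 len=4 : 57 3f 35 b1
[1] 0x1c->0x16 len=4 : 65 9d 0c ab
[2] 0x15->0x1b len=3 : b1 65 9d
[3] 0x14->0x0c len=8 : 35 b1 65 9d 0c ab f1 b1
query mem[0x1b]=0xb1, mem[0x10]=0x0c, mem[0x14]=0x35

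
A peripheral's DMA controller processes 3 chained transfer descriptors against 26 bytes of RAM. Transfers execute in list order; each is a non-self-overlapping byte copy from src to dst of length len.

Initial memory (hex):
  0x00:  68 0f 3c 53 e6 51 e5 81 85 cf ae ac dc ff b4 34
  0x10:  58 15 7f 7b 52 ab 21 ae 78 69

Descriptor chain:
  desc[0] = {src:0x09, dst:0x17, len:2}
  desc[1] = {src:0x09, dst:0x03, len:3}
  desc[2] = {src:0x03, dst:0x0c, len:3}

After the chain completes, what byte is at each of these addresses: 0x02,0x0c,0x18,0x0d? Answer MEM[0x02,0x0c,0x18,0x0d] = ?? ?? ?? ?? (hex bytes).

#0 dst[0x17+2] := {0xcf,0xae}
#1 dst[0x03+3] := {0xcf,0xae,0xac}
#2 dst[0x0c+3] := {0xcf,0xae,0xac}
query mem[0x02]=0x3c, mem[0x0c]=0xcf, mem[0x18]=0xae, mem[0x0d]=0xae

MEM[0x02,0x0c,0x18,0x0d] = 3c cf ae ae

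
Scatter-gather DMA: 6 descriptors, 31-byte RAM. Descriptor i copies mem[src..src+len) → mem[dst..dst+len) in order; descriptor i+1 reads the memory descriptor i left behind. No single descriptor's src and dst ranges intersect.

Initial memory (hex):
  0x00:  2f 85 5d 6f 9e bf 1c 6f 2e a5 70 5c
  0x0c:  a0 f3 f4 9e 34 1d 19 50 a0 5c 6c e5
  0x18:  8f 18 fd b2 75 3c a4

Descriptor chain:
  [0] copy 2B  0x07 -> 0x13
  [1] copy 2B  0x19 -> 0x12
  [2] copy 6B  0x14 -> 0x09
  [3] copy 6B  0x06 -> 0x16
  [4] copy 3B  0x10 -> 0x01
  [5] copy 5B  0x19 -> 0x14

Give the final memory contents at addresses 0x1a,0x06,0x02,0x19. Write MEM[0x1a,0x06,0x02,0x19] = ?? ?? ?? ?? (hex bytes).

MEM[0x1a,0x06,0x02,0x19] = 5c 1c 1d 2e

D0: mem[0x13..0x14] <- [6f 2e]
D1: mem[0x12..0x13] <- [18 fd]
D2: mem[0x09..0x0e] <- [2e 5c 6c e5 8f 18]
D3: mem[0x16..0x1b] <- [1c 6f 2e 2e 5c 6c]
D4: mem[0x01..0x03] <- [34 1d 18]
D5: mem[0x14..0x18] <- [2e 5c 6c 75 3c]
query mem[0x1a]=0x5c, mem[0x06]=0x1c, mem[0x02]=0x1d, mem[0x19]=0x2e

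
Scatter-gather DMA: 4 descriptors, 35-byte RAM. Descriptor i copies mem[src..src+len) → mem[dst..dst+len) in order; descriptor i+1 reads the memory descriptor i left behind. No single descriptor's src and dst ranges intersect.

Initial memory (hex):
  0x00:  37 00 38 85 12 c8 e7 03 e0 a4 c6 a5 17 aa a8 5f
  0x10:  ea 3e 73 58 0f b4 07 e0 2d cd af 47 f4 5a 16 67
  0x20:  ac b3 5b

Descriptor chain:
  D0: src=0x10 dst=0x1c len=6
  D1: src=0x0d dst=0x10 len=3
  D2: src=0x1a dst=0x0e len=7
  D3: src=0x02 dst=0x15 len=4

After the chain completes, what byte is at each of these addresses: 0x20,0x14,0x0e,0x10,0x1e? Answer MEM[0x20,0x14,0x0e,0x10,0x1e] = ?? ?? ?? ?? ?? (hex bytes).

MEM[0x20,0x14,0x0e,0x10,0x1e] = 0f 0f af ea 73

D0: mem[0x1c..0x21] <- [ea 3e 73 58 0f b4]
D1: mem[0x10..0x12] <- [aa a8 5f]
D2: mem[0x0e..0x14] <- [af 47 ea 3e 73 58 0f]
D3: mem[0x15..0x18] <- [38 85 12 c8]
query mem[0x20]=0x0f, mem[0x14]=0x0f, mem[0x0e]=0xaf, mem[0x10]=0xea, mem[0x1e]=0x73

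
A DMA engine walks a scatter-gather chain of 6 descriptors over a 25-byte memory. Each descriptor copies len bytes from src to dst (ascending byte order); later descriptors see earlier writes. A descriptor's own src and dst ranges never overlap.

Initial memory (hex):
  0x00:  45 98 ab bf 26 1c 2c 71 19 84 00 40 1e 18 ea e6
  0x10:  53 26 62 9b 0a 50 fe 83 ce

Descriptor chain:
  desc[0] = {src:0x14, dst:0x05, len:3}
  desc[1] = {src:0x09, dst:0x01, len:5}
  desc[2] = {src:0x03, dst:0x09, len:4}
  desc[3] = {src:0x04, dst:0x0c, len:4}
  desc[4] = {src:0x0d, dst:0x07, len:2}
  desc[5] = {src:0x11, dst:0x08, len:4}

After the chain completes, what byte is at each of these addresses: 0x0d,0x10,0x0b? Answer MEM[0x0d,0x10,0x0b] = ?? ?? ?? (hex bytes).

MEM[0x0d,0x10,0x0b] = 18 53 0a

#0 dst[0x05+3] := {0x0a,0x50,0xfe}
#1 dst[0x01+5] := {0x84,0x00,0x40,0x1e,0x18}
#2 dst[0x09+4] := {0x40,0x1e,0x18,0x50}
#3 dst[0x0c+4] := {0x1e,0x18,0x50,0xfe}
#4 dst[0x07+2] := {0x18,0x50}
#5 dst[0x08+4] := {0x26,0x62,0x9b,0x0a}
query mem[0x0d]=0x18, mem[0x10]=0x53, mem[0x0b]=0x0a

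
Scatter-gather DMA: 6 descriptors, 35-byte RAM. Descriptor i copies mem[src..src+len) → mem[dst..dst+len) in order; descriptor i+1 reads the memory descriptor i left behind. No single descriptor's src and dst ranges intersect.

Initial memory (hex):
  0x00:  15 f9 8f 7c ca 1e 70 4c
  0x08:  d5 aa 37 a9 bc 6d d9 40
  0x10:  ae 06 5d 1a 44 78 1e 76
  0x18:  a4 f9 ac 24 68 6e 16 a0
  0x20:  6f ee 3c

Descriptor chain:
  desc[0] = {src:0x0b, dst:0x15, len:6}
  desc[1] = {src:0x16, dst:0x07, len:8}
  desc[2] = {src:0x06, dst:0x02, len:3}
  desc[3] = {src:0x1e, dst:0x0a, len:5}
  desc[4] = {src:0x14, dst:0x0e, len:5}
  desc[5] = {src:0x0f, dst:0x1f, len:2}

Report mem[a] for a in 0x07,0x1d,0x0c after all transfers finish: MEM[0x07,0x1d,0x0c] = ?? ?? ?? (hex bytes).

D0: mem[0x15..0x1a] <- [a9 bc 6d d9 40 ae]
D1: mem[0x07..0x0e] <- [bc 6d d9 40 ae 24 68 6e]
D2: mem[0x02..0x04] <- [70 bc 6d]
D3: mem[0x0a..0x0e] <- [16 a0 6f ee 3c]
D4: mem[0x0e..0x12] <- [44 a9 bc 6d d9]
D5: mem[0x1f..0x20] <- [a9 bc]
query mem[0x07]=0xbc, mem[0x1d]=0x6e, mem[0x0c]=0x6f

MEM[0x07,0x1d,0x0c] = bc 6e 6f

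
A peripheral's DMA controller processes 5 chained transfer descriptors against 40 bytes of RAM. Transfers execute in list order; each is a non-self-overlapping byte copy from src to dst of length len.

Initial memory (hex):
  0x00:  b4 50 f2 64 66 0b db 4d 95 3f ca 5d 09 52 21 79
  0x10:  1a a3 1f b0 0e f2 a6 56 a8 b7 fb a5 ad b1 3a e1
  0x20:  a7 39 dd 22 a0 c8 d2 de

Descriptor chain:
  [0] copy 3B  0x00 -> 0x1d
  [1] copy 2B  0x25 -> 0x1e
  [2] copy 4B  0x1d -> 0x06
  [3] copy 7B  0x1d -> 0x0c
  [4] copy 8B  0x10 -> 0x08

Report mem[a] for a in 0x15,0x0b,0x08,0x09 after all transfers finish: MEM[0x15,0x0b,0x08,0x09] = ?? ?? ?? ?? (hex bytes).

MEM[0x15,0x0b,0x08,0x09] = f2 b0 39 dd

D0: mem[0x1d..0x1f] <- [b4 50 f2]
D1: mem[0x1e..0x1f] <- [c8 d2]
D2: mem[0x06..0x09] <- [b4 c8 d2 a7]
D3: mem[0x0c..0x12] <- [b4 c8 d2 a7 39 dd 22]
D4: mem[0x08..0x0f] <- [39 dd 22 b0 0e f2 a6 56]
query mem[0x15]=0xf2, mem[0x0b]=0xb0, mem[0x08]=0x39, mem[0x09]=0xdd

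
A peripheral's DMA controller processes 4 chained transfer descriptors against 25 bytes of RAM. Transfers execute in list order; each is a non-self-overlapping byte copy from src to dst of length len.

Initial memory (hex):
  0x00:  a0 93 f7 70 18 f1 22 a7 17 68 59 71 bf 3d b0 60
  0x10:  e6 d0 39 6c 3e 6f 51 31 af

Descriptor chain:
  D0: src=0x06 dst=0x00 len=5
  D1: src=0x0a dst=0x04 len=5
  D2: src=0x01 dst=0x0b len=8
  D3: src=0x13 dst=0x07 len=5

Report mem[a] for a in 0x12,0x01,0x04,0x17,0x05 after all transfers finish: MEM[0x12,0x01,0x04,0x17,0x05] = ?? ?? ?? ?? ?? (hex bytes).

MEM[0x12,0x01,0x04,0x17,0x05] = b0 a7 59 31 71

#0 dst[0x00+5] := {0x22,0xa7,0x17,0x68,0x59}
#1 dst[0x04+5] := {0x59,0x71,0xbf,0x3d,0xb0}
#2 dst[0x0b+8] := {0xa7,0x17,0x68,0x59,0x71,0xbf,0x3d,0xb0}
#3 dst[0x07+5] := {0x6c,0x3e,0x6f,0x51,0x31}
query mem[0x12]=0xb0, mem[0x01]=0xa7, mem[0x04]=0x59, mem[0x17]=0x31, mem[0x05]=0x71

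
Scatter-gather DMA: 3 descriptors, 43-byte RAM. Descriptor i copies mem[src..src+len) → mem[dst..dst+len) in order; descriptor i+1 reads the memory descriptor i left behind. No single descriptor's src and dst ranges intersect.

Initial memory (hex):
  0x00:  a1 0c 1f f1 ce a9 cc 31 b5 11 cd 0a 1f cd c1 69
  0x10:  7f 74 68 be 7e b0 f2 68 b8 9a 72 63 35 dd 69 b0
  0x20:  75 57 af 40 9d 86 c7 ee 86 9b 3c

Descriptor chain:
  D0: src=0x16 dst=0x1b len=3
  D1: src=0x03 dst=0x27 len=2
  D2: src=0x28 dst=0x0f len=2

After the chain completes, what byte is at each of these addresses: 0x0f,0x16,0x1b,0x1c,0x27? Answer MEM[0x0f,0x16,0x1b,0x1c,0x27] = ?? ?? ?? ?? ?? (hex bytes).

[0] 0x16->0x1b len=3 : f2 68 b8
[1] 0x03->0x27 len=2 : f1 ce
[2] 0x28->0x0f len=2 : ce 9b
query mem[0x0f]=0xce, mem[0x16]=0xf2, mem[0x1b]=0xf2, mem[0x1c]=0x68, mem[0x27]=0xf1

MEM[0x0f,0x16,0x1b,0x1c,0x27] = ce f2 f2 68 f1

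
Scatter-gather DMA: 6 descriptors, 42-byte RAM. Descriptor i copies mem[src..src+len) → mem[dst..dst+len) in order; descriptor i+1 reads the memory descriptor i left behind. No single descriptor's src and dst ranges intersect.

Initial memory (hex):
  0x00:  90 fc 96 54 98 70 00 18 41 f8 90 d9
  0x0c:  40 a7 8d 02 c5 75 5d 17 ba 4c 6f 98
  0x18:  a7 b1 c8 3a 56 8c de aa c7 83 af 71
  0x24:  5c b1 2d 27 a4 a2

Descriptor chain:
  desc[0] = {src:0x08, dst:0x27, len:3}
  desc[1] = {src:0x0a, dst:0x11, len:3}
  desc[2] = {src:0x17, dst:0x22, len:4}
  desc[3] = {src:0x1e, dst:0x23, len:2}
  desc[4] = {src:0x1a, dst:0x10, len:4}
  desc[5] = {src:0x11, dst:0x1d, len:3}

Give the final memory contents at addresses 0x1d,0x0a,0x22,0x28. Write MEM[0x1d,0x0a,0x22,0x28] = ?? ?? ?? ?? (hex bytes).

MEM[0x1d,0x0a,0x22,0x28] = 3a 90 98 f8

#0 dst[0x27+3] := {0x41,0xf8,0x90}
#1 dst[0x11+3] := {0x90,0xd9,0x40}
#2 dst[0x22+4] := {0x98,0xa7,0xb1,0xc8}
#3 dst[0x23+2] := {0xde,0xaa}
#4 dst[0x10+4] := {0xc8,0x3a,0x56,0x8c}
#5 dst[0x1d+3] := {0x3a,0x56,0x8c}
query mem[0x1d]=0x3a, mem[0x0a]=0x90, mem[0x22]=0x98, mem[0x28]=0xf8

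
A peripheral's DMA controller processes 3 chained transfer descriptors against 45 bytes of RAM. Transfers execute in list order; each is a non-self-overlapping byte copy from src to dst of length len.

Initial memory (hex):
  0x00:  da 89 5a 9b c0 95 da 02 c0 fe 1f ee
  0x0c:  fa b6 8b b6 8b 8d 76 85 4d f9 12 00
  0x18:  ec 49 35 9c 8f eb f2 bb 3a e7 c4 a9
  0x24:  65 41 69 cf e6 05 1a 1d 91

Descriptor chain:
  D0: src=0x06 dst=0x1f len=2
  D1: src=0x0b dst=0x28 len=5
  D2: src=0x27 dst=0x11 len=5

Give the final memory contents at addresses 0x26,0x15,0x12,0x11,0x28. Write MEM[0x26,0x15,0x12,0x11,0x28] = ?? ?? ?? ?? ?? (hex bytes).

MEM[0x26,0x15,0x12,0x11,0x28] = 69 8b ee cf ee

  after D0: wrote 2B at 0x1f = da02
  after D1: wrote 5B at 0x28 = eefab68bb6
  after D2: wrote 5B at 0x11 = cfeefab68b
query mem[0x26]=0x69, mem[0x15]=0x8b, mem[0x12]=0xee, mem[0x11]=0xcf, mem[0x28]=0xee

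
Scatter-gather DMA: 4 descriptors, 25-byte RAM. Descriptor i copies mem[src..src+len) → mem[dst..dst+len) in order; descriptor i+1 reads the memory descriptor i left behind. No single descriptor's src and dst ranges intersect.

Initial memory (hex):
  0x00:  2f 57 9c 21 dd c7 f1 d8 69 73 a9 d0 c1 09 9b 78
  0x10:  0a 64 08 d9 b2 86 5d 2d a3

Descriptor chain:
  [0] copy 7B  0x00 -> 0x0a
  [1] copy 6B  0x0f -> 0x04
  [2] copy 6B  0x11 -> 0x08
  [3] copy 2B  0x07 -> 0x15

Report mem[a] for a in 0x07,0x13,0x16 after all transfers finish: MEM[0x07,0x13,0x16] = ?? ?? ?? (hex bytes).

MEM[0x07,0x13,0x16] = 08 d9 64

  after D0: wrote 7B at 0x0a = 2f579c21ddc7f1
  after D1: wrote 6B at 0x04 = c7f16408d9b2
  after D2: wrote 6B at 0x08 = 6408d9b2865d
  after D3: wrote 2B at 0x15 = 0864
query mem[0x07]=0x08, mem[0x13]=0xd9, mem[0x16]=0x64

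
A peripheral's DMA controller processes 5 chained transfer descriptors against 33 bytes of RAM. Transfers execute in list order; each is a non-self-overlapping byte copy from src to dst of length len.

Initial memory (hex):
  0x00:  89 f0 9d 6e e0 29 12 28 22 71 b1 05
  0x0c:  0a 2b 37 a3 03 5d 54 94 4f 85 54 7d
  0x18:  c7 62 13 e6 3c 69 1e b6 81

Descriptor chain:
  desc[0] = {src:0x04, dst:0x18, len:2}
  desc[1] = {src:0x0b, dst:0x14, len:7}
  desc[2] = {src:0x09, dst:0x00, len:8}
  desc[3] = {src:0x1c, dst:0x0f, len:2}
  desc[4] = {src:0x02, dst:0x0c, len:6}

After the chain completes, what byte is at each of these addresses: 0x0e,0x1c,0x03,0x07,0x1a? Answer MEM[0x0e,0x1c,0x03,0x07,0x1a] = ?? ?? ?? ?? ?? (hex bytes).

MEM[0x0e,0x1c,0x03,0x07,0x1a] = 2b 3c 0a 03 5d

#0 dst[0x18+2] := {0xe0,0x29}
#1 dst[0x14+7] := {0x05,0x0a,0x2b,0x37,0xa3,0x03,0x5d}
#2 dst[0x00+8] := {0x71,0xb1,0x05,0x0a,0x2b,0x37,0xa3,0x03}
#3 dst[0x0f+2] := {0x3c,0x69}
#4 dst[0x0c+6] := {0x05,0x0a,0x2b,0x37,0xa3,0x03}
query mem[0x0e]=0x2b, mem[0x1c]=0x3c, mem[0x03]=0x0a, mem[0x07]=0x03, mem[0x1a]=0x5d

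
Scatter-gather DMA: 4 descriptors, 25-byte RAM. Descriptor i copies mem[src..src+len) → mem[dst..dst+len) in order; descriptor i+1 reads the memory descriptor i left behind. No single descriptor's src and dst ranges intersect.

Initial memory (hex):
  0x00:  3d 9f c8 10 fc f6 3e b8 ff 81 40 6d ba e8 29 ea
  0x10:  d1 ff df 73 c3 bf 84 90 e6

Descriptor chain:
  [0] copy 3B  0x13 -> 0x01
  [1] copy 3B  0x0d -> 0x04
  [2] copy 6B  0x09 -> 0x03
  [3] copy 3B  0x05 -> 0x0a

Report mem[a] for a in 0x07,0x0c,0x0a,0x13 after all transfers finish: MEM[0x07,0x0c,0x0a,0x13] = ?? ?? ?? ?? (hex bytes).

MEM[0x07,0x0c,0x0a,0x13] = e8 e8 6d 73

[0] 0x13->0x01 len=3 : 73 c3 bf
[1] 0x0d->0x04 len=3 : e8 29 ea
[2] 0x09->0x03 len=6 : 81 40 6d ba e8 29
[3] 0x05->0x0a len=3 : 6d ba e8
query mem[0x07]=0xe8, mem[0x0c]=0xe8, mem[0x0a]=0x6d, mem[0x13]=0x73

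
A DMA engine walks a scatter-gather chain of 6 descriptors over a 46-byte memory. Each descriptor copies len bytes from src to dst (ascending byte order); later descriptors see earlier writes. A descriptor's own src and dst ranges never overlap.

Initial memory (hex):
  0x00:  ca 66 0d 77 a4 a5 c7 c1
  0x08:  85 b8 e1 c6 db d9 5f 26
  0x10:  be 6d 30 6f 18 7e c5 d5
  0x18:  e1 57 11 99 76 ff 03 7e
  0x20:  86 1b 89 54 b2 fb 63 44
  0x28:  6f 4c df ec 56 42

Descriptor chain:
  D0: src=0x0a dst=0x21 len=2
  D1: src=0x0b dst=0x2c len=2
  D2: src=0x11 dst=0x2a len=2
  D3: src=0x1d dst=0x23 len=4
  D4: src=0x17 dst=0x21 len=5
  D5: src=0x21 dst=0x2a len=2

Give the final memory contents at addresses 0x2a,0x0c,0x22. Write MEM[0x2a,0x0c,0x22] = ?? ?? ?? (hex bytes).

#0 dst[0x21+2] := {0xe1,0xc6}
#1 dst[0x2c+2] := {0xc6,0xdb}
#2 dst[0x2a+2] := {0x6d,0x30}
#3 dst[0x23+4] := {0xff,0x03,0x7e,0x86}
#4 dst[0x21+5] := {0xd5,0xe1,0x57,0x11,0x99}
#5 dst[0x2a+2] := {0xd5,0xe1}
query mem[0x2a]=0xd5, mem[0x0c]=0xdb, mem[0x22]=0xe1

MEM[0x2a,0x0c,0x22] = d5 db e1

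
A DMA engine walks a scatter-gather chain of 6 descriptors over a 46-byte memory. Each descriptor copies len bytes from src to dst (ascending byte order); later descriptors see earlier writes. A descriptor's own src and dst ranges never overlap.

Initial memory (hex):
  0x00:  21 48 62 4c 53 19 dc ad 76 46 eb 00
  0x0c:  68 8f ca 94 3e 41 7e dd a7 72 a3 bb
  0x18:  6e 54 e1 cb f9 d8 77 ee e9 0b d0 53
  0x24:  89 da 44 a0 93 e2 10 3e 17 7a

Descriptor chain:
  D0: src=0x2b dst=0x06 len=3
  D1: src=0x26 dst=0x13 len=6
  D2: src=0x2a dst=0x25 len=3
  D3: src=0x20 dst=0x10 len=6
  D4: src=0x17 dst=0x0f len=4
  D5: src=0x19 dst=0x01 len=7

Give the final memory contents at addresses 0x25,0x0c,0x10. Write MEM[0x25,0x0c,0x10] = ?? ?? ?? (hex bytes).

  after D0: wrote 3B at 0x06 = 3e177a
  after D1: wrote 6B at 0x13 = 44a093e2103e
  after D2: wrote 3B at 0x25 = 103e17
  after D3: wrote 6B at 0x10 = e90bd0538910
  after D4: wrote 4B at 0x0f = 103e54e1
  after D5: wrote 7B at 0x01 = 54e1cbf9d877ee
query mem[0x25]=0x10, mem[0x0c]=0x68, mem[0x10]=0x3e

MEM[0x25,0x0c,0x10] = 10 68 3e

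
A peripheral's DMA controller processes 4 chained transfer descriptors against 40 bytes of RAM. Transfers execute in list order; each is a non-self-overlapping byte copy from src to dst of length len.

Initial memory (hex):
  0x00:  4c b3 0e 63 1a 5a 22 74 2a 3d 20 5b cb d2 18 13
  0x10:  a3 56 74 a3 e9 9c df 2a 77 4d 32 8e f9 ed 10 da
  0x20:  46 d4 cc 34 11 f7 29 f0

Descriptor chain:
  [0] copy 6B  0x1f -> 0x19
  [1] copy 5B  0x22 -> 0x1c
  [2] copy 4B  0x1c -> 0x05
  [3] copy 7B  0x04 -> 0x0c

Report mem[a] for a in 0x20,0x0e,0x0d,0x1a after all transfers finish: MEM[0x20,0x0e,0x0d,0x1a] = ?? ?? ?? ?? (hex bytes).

MEM[0x20,0x0e,0x0d,0x1a] = 29 34 cc 46

  after D0: wrote 6B at 0x19 = da46d4cc3411
  after D1: wrote 5B at 0x1c = cc3411f729
  after D2: wrote 4B at 0x05 = cc3411f7
  after D3: wrote 7B at 0x0c = 1acc3411f73d20
query mem[0x20]=0x29, mem[0x0e]=0x34, mem[0x0d]=0xcc, mem[0x1a]=0x46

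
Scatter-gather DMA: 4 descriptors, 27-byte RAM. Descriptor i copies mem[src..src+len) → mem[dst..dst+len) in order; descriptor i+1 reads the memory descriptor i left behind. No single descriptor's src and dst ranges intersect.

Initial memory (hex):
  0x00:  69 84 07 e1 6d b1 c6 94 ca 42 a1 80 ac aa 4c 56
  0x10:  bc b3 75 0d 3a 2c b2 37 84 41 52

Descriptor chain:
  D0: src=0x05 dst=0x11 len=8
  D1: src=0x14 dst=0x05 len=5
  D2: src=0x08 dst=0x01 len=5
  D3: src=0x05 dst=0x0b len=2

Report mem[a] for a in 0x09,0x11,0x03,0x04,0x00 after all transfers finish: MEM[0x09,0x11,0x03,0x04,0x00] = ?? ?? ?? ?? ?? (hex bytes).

MEM[0x09,0x11,0x03,0x04,0x00] = ac b1 a1 80 69

[0] 0x05->0x11 len=8 : b1 c6 94 ca 42 a1 80 ac
[1] 0x14->0x05 len=5 : ca 42 a1 80 ac
[2] 0x08->0x01 len=5 : 80 ac a1 80 ac
[3] 0x05->0x0b len=2 : ac 42
query mem[0x09]=0xac, mem[0x11]=0xb1, mem[0x03]=0xa1, mem[0x04]=0x80, mem[0x00]=0x69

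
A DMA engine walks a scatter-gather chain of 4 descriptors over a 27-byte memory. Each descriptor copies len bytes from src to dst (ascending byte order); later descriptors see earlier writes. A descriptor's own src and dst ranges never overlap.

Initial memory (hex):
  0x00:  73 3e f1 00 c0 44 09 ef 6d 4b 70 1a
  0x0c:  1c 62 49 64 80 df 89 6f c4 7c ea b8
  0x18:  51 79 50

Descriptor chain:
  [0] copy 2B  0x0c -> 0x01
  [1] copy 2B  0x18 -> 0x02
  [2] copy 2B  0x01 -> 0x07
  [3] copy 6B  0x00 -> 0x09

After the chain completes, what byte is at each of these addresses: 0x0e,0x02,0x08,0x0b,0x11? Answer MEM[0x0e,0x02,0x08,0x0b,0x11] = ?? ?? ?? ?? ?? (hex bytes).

  after D0: wrote 2B at 0x01 = 1c62
  after D1: wrote 2B at 0x02 = 5179
  after D2: wrote 2B at 0x07 = 1c51
  after D3: wrote 6B at 0x09 = 731c5179c044
query mem[0x0e]=0x44, mem[0x02]=0x51, mem[0x08]=0x51, mem[0x0b]=0x51, mem[0x11]=0xdf

MEM[0x0e,0x02,0x08,0x0b,0x11] = 44 51 51 51 df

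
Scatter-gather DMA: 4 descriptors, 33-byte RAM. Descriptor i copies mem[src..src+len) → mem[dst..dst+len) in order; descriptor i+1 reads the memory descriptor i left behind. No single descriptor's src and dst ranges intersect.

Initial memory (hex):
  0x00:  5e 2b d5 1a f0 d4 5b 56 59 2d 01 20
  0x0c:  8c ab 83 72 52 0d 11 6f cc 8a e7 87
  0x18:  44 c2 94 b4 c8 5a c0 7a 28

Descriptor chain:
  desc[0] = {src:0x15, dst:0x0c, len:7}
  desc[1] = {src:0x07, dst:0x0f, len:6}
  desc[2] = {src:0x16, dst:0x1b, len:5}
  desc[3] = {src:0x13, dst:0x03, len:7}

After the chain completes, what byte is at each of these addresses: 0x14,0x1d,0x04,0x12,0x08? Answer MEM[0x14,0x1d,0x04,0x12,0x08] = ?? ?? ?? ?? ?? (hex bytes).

[0] 0x15->0x0c len=7 : 8a e7 87 44 c2 94 b4
[1] 0x07->0x0f len=6 : 56 59 2d 01 20 8a
[2] 0x16->0x1b len=5 : e7 87 44 c2 94
[3] 0x13->0x03 len=7 : 20 8a 8a e7 87 44 c2
query mem[0x14]=0x8a, mem[0x1d]=0x44, mem[0x04]=0x8a, mem[0x12]=0x01, mem[0x08]=0x44

MEM[0x14,0x1d,0x04,0x12,0x08] = 8a 44 8a 01 44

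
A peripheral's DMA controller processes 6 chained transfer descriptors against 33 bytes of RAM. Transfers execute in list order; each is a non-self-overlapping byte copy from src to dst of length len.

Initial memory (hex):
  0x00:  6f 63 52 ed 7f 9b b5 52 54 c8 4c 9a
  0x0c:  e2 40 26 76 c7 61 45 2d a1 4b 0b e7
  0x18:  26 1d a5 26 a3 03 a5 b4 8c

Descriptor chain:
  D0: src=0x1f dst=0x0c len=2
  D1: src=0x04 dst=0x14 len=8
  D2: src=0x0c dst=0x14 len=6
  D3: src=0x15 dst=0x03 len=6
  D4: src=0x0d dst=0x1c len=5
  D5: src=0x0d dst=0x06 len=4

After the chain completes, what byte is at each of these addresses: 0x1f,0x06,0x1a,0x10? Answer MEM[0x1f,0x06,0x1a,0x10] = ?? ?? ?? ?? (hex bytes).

MEM[0x1f,0x06,0x1a,0x10] = c7 8c 4c c7

D0: mem[0x0c..0x0d] <- [b4 8c]
D1: mem[0x14..0x1b] <- [7f 9b b5 52 54 c8 4c 9a]
D2: mem[0x14..0x19] <- [b4 8c 26 76 c7 61]
D3: mem[0x03..0x08] <- [8c 26 76 c7 61 4c]
D4: mem[0x1c..0x20] <- [8c 26 76 c7 61]
D5: mem[0x06..0x09] <- [8c 26 76 c7]
query mem[0x1f]=0xc7, mem[0x06]=0x8c, mem[0x1a]=0x4c, mem[0x10]=0xc7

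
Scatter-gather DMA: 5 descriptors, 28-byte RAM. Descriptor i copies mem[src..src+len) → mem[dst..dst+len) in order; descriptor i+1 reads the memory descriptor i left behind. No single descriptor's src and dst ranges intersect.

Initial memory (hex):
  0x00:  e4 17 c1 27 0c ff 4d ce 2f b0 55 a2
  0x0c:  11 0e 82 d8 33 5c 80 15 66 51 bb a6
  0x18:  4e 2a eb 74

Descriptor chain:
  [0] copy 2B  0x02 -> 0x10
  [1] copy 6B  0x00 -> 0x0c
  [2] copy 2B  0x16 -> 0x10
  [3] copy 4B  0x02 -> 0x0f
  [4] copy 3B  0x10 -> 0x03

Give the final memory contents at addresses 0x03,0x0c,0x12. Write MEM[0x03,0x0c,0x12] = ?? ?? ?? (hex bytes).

MEM[0x03,0x0c,0x12] = 27 e4 ff

  after D0: wrote 2B at 0x10 = c127
  after D1: wrote 6B at 0x0c = e417c1270cff
  after D2: wrote 2B at 0x10 = bba6
  after D3: wrote 4B at 0x0f = c1270cff
  after D4: wrote 3B at 0x03 = 270cff
query mem[0x03]=0x27, mem[0x0c]=0xe4, mem[0x12]=0xff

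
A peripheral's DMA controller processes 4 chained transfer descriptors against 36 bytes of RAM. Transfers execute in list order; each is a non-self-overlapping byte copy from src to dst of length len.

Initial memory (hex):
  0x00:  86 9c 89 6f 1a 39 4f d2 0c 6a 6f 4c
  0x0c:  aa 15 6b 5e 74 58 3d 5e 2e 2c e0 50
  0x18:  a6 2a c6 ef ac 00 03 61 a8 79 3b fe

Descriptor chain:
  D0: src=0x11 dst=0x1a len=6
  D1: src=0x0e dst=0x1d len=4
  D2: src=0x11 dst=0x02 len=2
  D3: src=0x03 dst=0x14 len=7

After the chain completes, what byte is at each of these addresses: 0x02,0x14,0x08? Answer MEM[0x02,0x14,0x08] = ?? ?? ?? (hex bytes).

D0: mem[0x1a..0x1f] <- [58 3d 5e 2e 2c e0]
D1: mem[0x1d..0x20] <- [6b 5e 74 58]
D2: mem[0x02..0x03] <- [58 3d]
D3: mem[0x14..0x1a] <- [3d 1a 39 4f d2 0c 6a]
query mem[0x02]=0x58, mem[0x14]=0x3d, mem[0x08]=0x0c

MEM[0x02,0x14,0x08] = 58 3d 0c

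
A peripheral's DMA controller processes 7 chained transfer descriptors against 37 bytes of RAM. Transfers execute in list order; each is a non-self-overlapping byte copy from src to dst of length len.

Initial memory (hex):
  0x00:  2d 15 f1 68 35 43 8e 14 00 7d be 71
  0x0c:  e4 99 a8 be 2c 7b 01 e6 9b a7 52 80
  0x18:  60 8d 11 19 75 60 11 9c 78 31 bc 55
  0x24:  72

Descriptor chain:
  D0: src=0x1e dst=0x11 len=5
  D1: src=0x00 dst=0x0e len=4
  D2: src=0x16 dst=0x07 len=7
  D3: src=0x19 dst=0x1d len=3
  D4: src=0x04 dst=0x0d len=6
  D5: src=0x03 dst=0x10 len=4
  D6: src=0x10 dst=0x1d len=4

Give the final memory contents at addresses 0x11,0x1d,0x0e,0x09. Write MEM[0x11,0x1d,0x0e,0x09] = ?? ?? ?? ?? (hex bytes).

MEM[0x11,0x1d,0x0e,0x09] = 35 68 43 60

#0 dst[0x11+5] := {0x11,0x9c,0x78,0x31,0xbc}
#1 dst[0x0e+4] := {0x2d,0x15,0xf1,0x68}
#2 dst[0x07+7] := {0x52,0x80,0x60,0x8d,0x11,0x19,0x75}
#3 dst[0x1d+3] := {0x8d,0x11,0x19}
#4 dst[0x0d+6] := {0x35,0x43,0x8e,0x52,0x80,0x60}
#5 dst[0x10+4] := {0x68,0x35,0x43,0x8e}
#6 dst[0x1d+4] := {0x68,0x35,0x43,0x8e}
query mem[0x11]=0x35, mem[0x1d]=0x68, mem[0x0e]=0x43, mem[0x09]=0x60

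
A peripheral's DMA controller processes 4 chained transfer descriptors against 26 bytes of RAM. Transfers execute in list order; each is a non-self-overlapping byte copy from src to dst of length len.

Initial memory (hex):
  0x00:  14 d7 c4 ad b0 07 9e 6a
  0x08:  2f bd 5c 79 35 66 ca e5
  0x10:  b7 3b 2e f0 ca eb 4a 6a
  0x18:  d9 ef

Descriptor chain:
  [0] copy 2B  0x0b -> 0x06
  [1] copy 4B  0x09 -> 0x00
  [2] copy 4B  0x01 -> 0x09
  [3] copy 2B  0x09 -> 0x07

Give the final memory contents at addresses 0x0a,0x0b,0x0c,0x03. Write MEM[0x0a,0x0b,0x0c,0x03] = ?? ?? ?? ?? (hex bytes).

D0: mem[0x06..0x07] <- [79 35]
D1: mem[0x00..0x03] <- [bd 5c 79 35]
D2: mem[0x09..0x0c] <- [5c 79 35 b0]
D3: mem[0x07..0x08] <- [5c 79]
query mem[0x0a]=0x79, mem[0x0b]=0x35, mem[0x0c]=0xb0, mem[0x03]=0x35

MEM[0x0a,0x0b,0x0c,0x03] = 79 35 b0 35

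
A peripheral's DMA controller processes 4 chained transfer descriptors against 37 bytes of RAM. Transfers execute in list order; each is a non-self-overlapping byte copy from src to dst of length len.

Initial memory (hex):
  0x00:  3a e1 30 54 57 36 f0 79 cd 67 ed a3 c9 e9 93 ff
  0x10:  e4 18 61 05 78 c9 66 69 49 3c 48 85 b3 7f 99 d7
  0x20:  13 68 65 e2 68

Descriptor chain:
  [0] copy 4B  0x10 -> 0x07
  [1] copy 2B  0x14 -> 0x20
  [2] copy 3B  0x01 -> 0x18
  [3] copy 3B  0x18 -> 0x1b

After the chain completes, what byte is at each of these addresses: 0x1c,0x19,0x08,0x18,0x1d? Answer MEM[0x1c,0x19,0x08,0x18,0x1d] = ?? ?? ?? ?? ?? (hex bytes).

  after D0: wrote 4B at 0x07 = e4186105
  after D1: wrote 2B at 0x20 = 78c9
  after D2: wrote 3B at 0x18 = e13054
  after D3: wrote 3B at 0x1b = e13054
query mem[0x1c]=0x30, mem[0x19]=0x30, mem[0x08]=0x18, mem[0x18]=0xe1, mem[0x1d]=0x54

MEM[0x1c,0x19,0x08,0x18,0x1d] = 30 30 18 e1 54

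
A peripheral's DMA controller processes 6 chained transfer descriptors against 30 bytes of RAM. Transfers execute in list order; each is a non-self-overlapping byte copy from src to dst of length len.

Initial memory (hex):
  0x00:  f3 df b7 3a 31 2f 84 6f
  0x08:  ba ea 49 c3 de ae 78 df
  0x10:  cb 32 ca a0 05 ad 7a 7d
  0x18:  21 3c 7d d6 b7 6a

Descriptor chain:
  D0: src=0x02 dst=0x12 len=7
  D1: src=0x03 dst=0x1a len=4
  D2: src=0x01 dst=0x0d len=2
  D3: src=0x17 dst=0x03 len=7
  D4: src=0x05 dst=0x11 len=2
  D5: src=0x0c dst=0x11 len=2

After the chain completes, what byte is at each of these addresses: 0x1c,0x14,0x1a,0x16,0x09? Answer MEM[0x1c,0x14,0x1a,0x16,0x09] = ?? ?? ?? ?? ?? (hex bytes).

#0 dst[0x12+7] := {0xb7,0x3a,0x31,0x2f,0x84,0x6f,0xba}
#1 dst[0x1a+4] := {0x3a,0x31,0x2f,0x84}
#2 dst[0x0d+2] := {0xdf,0xb7}
#3 dst[0x03+7] := {0x6f,0xba,0x3c,0x3a,0x31,0x2f,0x84}
#4 dst[0x11+2] := {0x3c,0x3a}
#5 dst[0x11+2] := {0xde,0xdf}
query mem[0x1c]=0x2f, mem[0x14]=0x31, mem[0x1a]=0x3a, mem[0x16]=0x84, mem[0x09]=0x84

MEM[0x1c,0x14,0x1a,0x16,0x09] = 2f 31 3a 84 84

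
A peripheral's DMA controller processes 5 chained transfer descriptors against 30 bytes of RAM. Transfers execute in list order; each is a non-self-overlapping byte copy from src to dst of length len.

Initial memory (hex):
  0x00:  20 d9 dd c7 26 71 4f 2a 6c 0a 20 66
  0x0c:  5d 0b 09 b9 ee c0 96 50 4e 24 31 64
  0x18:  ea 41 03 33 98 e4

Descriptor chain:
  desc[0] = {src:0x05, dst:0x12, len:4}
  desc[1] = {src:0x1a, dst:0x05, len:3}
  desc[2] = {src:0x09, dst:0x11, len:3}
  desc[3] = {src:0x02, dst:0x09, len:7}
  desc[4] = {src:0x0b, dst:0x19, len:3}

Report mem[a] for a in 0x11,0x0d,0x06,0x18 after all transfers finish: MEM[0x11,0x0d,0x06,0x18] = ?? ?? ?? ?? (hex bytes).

#0 dst[0x12+4] := {0x71,0x4f,0x2a,0x6c}
#1 dst[0x05+3] := {0x03,0x33,0x98}
#2 dst[0x11+3] := {0x0a,0x20,0x66}
#3 dst[0x09+7] := {0xdd,0xc7,0x26,0x03,0x33,0x98,0x6c}
#4 dst[0x19+3] := {0x26,0x03,0x33}
query mem[0x11]=0x0a, mem[0x0d]=0x33, mem[0x06]=0x33, mem[0x18]=0xea

MEM[0x11,0x0d,0x06,0x18] = 0a 33 33 ea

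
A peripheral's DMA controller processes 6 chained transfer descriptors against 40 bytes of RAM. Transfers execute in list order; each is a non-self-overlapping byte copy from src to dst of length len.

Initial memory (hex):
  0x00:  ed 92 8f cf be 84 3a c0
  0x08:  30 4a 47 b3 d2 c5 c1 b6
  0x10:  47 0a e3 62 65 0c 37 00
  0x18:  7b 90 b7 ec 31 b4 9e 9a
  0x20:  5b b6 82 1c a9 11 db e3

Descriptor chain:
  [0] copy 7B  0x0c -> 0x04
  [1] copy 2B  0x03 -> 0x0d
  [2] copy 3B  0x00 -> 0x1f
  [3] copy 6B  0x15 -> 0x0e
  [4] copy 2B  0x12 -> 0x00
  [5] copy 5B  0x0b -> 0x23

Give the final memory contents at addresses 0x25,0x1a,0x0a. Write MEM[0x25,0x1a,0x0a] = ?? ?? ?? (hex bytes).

MEM[0x25,0x1a,0x0a] = cf b7 e3

#0 dst[0x04+7] := {0xd2,0xc5,0xc1,0xb6,0x47,0x0a,0xe3}
#1 dst[0x0d+2] := {0xcf,0xd2}
#2 dst[0x1f+3] := {0xed,0x92,0x8f}
#3 dst[0x0e+6] := {0x0c,0x37,0x00,0x7b,0x90,0xb7}
#4 dst[0x00+2] := {0x90,0xb7}
#5 dst[0x23+5] := {0xb3,0xd2,0xcf,0x0c,0x37}
query mem[0x25]=0xcf, mem[0x1a]=0xb7, mem[0x0a]=0xe3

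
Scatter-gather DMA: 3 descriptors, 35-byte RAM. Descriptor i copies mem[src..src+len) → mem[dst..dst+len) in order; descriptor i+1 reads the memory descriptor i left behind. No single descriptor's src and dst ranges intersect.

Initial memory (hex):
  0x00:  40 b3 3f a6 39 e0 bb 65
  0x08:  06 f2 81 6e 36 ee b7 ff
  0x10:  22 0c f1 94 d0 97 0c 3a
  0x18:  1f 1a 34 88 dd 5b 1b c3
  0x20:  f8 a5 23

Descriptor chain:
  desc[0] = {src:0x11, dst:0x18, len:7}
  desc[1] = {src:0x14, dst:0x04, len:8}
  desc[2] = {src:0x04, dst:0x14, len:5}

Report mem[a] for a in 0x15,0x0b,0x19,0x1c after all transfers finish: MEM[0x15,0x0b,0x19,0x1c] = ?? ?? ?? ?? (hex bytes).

#0 dst[0x18+7] := {0x0c,0xf1,0x94,0xd0,0x97,0x0c,0x3a}
#1 dst[0x04+8] := {0xd0,0x97,0x0c,0x3a,0x0c,0xf1,0x94,0xd0}
#2 dst[0x14+5] := {0xd0,0x97,0x0c,0x3a,0x0c}
query mem[0x15]=0x97, mem[0x0b]=0xd0, mem[0x19]=0xf1, mem[0x1c]=0x97

MEM[0x15,0x0b,0x19,0x1c] = 97 d0 f1 97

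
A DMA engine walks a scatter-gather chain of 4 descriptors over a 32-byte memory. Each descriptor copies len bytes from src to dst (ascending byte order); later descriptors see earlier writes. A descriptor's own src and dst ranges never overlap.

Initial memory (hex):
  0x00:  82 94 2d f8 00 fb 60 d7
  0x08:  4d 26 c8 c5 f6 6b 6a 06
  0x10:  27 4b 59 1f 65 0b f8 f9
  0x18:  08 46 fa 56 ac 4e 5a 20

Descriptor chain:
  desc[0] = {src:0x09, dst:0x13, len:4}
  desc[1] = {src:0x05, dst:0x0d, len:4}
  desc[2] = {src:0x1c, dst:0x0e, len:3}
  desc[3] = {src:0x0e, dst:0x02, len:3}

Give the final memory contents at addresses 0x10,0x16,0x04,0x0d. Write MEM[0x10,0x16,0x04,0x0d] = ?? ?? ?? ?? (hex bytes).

MEM[0x10,0x16,0x04,0x0d] = 5a f6 5a fb

[0] 0x09->0x13 len=4 : 26 c8 c5 f6
[1] 0x05->0x0d len=4 : fb 60 d7 4d
[2] 0x1c->0x0e len=3 : ac 4e 5a
[3] 0x0e->0x02 len=3 : ac 4e 5a
query mem[0x10]=0x5a, mem[0x16]=0xf6, mem[0x04]=0x5a, mem[0x0d]=0xfb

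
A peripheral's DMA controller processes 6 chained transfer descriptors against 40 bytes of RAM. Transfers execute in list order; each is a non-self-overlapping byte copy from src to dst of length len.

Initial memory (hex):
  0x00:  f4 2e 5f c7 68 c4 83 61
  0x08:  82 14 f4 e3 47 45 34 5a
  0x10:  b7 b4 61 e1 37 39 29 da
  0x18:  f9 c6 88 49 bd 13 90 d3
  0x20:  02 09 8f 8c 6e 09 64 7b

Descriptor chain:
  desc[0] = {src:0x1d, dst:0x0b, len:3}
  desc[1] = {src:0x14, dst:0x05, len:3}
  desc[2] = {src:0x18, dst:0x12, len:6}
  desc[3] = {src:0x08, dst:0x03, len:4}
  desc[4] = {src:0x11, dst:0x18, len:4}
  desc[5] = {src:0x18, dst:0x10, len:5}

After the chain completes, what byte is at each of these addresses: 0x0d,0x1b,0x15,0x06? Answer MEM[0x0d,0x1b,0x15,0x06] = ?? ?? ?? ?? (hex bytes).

MEM[0x0d,0x1b,0x15,0x06] = d3 88 49 13

[0] 0x1d->0x0b len=3 : 13 90 d3
[1] 0x14->0x05 len=3 : 37 39 29
[2] 0x18->0x12 len=6 : f9 c6 88 49 bd 13
[3] 0x08->0x03 len=4 : 82 14 f4 13
[4] 0x11->0x18 len=4 : b4 f9 c6 88
[5] 0x18->0x10 len=5 : b4 f9 c6 88 bd
query mem[0x0d]=0xd3, mem[0x1b]=0x88, mem[0x15]=0x49, mem[0x06]=0x13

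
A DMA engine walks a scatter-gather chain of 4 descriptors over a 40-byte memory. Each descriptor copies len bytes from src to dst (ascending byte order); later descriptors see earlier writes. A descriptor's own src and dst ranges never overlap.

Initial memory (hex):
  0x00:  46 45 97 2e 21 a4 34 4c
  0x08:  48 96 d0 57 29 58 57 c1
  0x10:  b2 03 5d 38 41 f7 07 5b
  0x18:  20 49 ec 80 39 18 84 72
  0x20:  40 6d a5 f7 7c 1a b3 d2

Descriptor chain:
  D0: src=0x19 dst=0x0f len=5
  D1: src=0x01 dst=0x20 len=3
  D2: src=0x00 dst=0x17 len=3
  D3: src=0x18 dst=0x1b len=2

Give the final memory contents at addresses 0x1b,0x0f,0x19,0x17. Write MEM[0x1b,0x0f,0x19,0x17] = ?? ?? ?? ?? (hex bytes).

MEM[0x1b,0x0f,0x19,0x17] = 45 49 97 46

  after D0: wrote 5B at 0x0f = 49ec803918
  after D1: wrote 3B at 0x20 = 45972e
  after D2: wrote 3B at 0x17 = 464597
  after D3: wrote 2B at 0x1b = 4597
query mem[0x1b]=0x45, mem[0x0f]=0x49, mem[0x19]=0x97, mem[0x17]=0x46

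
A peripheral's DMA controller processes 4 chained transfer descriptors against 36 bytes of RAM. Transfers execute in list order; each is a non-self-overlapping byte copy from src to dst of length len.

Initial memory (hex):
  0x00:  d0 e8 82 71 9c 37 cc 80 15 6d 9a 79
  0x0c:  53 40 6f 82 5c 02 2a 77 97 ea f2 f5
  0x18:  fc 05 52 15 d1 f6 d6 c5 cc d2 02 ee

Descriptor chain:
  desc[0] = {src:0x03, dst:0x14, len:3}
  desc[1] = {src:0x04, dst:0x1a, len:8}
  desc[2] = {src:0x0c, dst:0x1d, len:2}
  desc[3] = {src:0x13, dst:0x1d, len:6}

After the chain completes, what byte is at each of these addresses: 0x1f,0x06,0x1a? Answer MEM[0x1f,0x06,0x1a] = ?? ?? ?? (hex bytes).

D0: mem[0x14..0x16] <- [71 9c 37]
D1: mem[0x1a..0x21] <- [9c 37 cc 80 15 6d 9a 79]
D2: mem[0x1d..0x1e] <- [53 40]
D3: mem[0x1d..0x22] <- [77 71 9c 37 f5 fc]
query mem[0x1f]=0x9c, mem[0x06]=0xcc, mem[0x1a]=0x9c

MEM[0x1f,0x06,0x1a] = 9c cc 9c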